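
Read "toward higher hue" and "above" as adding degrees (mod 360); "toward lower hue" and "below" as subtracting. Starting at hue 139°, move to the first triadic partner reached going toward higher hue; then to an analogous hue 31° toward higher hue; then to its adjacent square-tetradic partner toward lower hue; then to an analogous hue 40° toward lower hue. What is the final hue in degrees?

139 + 120 = 259°   (triadic ↑)
259 + 31 = 290°   (analog 31° ↑)
290 − 90 = 200°   (square ↓)
200 − 40 = 160°   (analog 40° ↓)

160°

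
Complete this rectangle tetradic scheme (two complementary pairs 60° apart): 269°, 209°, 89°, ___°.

29°

A rectangular tetradic uses two complementary pairs 60° apart: offsets 0°, 60°, 180°, 240°.
Among {89°, 209°, 269°}, 269° and 89° are a 180° pair.
The remaining hue 209° needs its own complement: 209 + 180 = 389 → 389 − 360 = 29°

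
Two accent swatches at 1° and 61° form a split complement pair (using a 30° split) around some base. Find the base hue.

211°

The accents sit 30° either side of the complement, so the complement is their short-arc midpoint on the wheel.
Short-arc midpoint of 1° and 61°: 31°.
Base is 180° from the complement: 31 − 180 = -149 → -149 + 360 = 211°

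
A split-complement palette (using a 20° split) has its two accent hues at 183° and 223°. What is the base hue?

23°

The accents sit 20° either side of the complement, so the complement is their short-arc midpoint on the wheel.
Short-arc midpoint of 183° and 223°: 203°.
Base is 180° from the complement: 203 − 180 = 23°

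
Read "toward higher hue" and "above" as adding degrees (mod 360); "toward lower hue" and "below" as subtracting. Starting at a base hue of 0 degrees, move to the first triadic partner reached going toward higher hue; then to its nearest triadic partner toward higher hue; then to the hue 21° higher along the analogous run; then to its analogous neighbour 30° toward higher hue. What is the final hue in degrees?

+120° (triadic ↑): 0 + 120 = 120°
+120° (triadic ↑): 120 + 120 = 240°
+21° (analog 21° ↑): 240 + 21 = 261°
+30° (analog 30° ↑): 261 + 30 = 291°

291°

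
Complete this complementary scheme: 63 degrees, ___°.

The complement sits 180° across the wheel.
The full set through 63° is {63°, 243°}.
Given {63°}, the missing hue is 243°.

243°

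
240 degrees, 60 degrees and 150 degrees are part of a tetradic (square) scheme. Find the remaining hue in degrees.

A square tetradic scheme places four hues every 90°.
The full set through 60° is {60°, 150°, 240°, 330°}.
Given {60°, 150°, 240°}, the missing hue is 330°.

330°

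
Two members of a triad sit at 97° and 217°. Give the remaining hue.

A triad spaces three hues 120° apart.
The full set is {97°, 217°, 337°}.

337°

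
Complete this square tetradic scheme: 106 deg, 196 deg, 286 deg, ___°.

16°

A square tetradic scheme places four hues every 90°.
The full set through 106° is {16°, 106°, 196°, 286°}.
Given {106°, 196°, 286°}, the missing hue is 16°.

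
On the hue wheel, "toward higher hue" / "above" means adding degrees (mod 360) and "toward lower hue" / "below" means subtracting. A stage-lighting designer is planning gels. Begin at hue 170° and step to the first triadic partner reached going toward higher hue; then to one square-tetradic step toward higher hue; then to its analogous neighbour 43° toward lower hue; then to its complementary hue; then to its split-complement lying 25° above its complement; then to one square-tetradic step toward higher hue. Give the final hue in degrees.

triadic ↑ +120°: 170 + 120 = 290°
square ↑ +90°: 290 + 90 = 380 → 380 − 360 = 20°
analog 43° ↓ −43°: 20 − 43 = -23 → -23 + 360 = 337°
complement +180°: 337 + 180 = 517 → 517 − 360 = 157°
split-comp 25° ↑ +205°: 157 + 205 = 362 → 362 − 360 = 2°
square ↑ +90°: 2 + 90 = 92°

92°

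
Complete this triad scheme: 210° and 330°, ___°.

A triad places three hues 120° apart.
The full set through 210° is {90°, 210°, 330°}.
Given {210°, 330°}, the missing hue is 90°.

90°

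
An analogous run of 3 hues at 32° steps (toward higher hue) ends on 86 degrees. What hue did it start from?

2 steps of 32° (toward higher hue) give a net shift of +64°.
Start = end − shift: 86 − 64 = 22°

22°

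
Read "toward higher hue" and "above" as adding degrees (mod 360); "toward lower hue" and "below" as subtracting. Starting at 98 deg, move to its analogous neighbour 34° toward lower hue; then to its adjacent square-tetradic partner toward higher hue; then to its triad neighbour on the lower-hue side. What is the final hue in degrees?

−34° (analog 34° ↓): 98 − 34 = 64°
+90° (square ↑): 64 + 90 = 154°
−120° (triadic ↓): 154 − 120 = 34°

34°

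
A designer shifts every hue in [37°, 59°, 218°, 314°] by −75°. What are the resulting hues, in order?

37 − 75 = -38 → -38 + 360 = 322°
59 − 75 = -16 → -16 + 360 = 344°
218 − 75 = 143°
314 − 75 = 239°

322°, 344°, 143°, 239°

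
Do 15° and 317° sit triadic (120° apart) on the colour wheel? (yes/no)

no

Angular distance: |15 − 317| = 302; shorter arc = 360 − 302 = 58°.
Triadic (120° apart) requires 120°.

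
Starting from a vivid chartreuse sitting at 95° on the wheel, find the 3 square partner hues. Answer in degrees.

185°, 275° and 5°

A square tetradic scheme places four hues every 90°.
95 + 90 = 185°
95 + 180 = 275°
95 + 270 = 365 → 365 − 360 = 5°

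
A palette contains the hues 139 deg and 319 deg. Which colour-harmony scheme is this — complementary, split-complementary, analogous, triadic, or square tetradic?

Sort the hues: 139°, 319°.
Successive gaps around the wheel: 180°, 180°.
Two hues 180° apart are complementary.

complementary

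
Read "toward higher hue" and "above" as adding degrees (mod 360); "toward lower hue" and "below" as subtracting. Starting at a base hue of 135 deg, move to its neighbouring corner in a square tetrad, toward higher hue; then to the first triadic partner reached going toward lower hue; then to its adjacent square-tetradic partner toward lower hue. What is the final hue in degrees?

15°

+90° (square ↑): 135 + 90 = 225°
−120° (triadic ↓): 225 − 120 = 105°
−90° (square ↓): 105 − 90 = 15°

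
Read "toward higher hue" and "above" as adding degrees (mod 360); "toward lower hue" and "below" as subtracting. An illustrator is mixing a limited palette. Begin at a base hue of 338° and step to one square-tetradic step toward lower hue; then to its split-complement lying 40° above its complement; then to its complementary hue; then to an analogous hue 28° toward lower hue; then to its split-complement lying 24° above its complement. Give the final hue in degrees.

104°

338 − 90 = 248°   (square ↓)
248 + 220 = 468 → 468 − 360 = 108°   (split-comp 40° ↑)
108 + 180 = 288°   (complement)
288 − 28 = 260°   (analog 28° ↓)
260 + 204 = 464 → 464 − 360 = 104°   (split-comp 24° ↑)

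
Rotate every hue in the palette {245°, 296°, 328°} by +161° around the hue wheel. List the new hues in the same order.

46°, 97°, 129°

245 + 161 = 406 → 406 − 360 = 46°
296 + 161 = 457 → 457 − 360 = 97°
328 + 161 = 489 → 489 − 360 = 129°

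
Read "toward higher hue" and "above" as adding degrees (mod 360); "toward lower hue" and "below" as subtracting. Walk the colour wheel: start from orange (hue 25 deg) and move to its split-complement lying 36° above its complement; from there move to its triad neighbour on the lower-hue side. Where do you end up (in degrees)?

25 + 216 = 241°   (split-comp 36° ↑)
241 − 120 = 121°   (triadic ↓)

121°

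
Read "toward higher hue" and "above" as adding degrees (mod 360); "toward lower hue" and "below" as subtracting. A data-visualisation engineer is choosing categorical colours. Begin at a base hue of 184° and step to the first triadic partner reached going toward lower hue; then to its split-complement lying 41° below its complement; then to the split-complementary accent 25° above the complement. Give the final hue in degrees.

triadic ↓ −120°: 184 − 120 = 64°
split-comp 41° ↓ +139°: 64 + 139 = 203°
split-comp 25° ↑ +205°: 203 + 205 = 408 → 408 − 360 = 48°

48°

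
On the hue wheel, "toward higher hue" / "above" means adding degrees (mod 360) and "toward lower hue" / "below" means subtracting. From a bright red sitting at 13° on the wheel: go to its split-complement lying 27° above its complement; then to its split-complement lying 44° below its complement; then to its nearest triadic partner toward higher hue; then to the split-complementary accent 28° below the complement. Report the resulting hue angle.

268°

13 + 207 = 220°   (split-comp 27° ↑)
220 + 136 = 356°   (split-comp 44° ↓)
356 + 120 = 476 → 476 − 360 = 116°   (triadic ↑)
116 + 152 = 268°   (split-comp 28° ↓)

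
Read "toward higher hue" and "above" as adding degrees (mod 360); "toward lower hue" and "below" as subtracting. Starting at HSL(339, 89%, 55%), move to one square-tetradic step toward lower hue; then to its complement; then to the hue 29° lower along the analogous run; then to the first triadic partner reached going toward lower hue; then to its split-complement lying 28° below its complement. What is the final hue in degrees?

square ↓ −90°: 339 − 90 = 249°
complement +180°: 249 + 180 = 429 → 429 − 360 = 69°
analog 29° ↓ −29°: 69 − 29 = 40°
triadic ↓ −120°: 40 − 120 = -80 → -80 + 360 = 280°
split-comp 28° ↓ +152°: 280 + 152 = 432 → 432 − 360 = 72°

72°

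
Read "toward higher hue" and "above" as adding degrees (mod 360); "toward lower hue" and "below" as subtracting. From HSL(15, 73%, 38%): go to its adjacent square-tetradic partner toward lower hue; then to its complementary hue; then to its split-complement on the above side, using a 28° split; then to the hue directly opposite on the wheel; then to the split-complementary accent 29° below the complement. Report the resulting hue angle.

15 − 90 = -75 → -75 + 360 = 285°   (square ↓)
285 + 180 = 465 → 465 − 360 = 105°   (complement)
105 + 208 = 313°   (split-comp 28° ↑)
313 + 180 = 493 → 493 − 360 = 133°   (complement)
133 + 151 = 284°   (split-comp 29° ↓)

284°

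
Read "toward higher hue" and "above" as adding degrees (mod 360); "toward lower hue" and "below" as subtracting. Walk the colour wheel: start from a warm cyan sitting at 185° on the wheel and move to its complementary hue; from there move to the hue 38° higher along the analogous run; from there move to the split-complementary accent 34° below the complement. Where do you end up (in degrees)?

189°

complement +180°: 185 + 180 = 365 → 365 − 360 = 5°
analog 38° ↑ +38°: 5 + 38 = 43°
split-comp 34° ↓ +146°: 43 + 146 = 189°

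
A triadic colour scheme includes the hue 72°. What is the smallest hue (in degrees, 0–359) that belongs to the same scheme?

A triad places three hues 120° apart.
The full set through 72° is {72°, 192°, 312°}.

72°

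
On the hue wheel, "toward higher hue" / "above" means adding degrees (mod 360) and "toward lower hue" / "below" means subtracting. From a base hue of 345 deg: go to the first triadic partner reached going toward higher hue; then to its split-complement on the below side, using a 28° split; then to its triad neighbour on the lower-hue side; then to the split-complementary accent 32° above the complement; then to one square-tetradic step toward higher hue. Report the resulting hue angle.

79°

345 + 120 = 465 → 465 − 360 = 105°   (triadic ↑)
105 + 152 = 257°   (split-comp 28° ↓)
257 − 120 = 137°   (triadic ↓)
137 + 212 = 349°   (split-comp 32° ↑)
349 + 90 = 439 → 439 − 360 = 79°   (square ↑)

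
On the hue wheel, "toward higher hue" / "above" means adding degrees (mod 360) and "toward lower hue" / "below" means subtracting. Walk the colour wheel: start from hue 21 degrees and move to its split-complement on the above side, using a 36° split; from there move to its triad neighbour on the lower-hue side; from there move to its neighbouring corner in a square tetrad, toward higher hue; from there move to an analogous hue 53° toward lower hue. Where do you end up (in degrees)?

split-comp 36° ↑ +216°: 21 + 216 = 237°
triadic ↓ −120°: 237 − 120 = 117°
square ↑ +90°: 117 + 90 = 207°
analog 53° ↓ −53°: 207 − 53 = 154°

154°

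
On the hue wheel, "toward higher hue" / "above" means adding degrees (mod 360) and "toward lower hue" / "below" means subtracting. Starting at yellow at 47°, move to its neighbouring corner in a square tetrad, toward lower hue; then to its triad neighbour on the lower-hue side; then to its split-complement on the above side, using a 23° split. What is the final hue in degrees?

40°

square ↓ −90°: 47 − 90 = -43 → -43 + 360 = 317°
triadic ↓ −120°: 317 − 120 = 197°
split-comp 23° ↑ +203°: 197 + 203 = 400 → 400 − 360 = 40°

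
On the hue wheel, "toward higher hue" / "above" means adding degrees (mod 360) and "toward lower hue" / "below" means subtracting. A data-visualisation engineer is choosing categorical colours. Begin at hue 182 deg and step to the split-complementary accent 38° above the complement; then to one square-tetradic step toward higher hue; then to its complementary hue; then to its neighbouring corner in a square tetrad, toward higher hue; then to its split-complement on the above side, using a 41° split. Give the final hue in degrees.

261°

split-comp 38° ↑ +218°: 182 + 218 = 400 → 400 − 360 = 40°
square ↑ +90°: 40 + 90 = 130°
complement +180°: 130 + 180 = 310°
square ↑ +90°: 310 + 90 = 400 → 400 − 360 = 40°
split-comp 41° ↑ +221°: 40 + 221 = 261°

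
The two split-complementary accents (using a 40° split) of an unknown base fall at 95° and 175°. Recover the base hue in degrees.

315°

The accents sit 40° either side of the complement, so the complement is their short-arc midpoint on the wheel.
Short-arc midpoint of 95° and 175°: 135°.
Base is 180° from the complement: 135 − 180 = -45 → -45 + 360 = 315°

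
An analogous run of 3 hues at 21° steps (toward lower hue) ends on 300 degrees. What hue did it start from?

342°

2 steps of 21° (toward lower hue) give a net shift of −42°.
Start = end − shift: 300 + 42 = 342°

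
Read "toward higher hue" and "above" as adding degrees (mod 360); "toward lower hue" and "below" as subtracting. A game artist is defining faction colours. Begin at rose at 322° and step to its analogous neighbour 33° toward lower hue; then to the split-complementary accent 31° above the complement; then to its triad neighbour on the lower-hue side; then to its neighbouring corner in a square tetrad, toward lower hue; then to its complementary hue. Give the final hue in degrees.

322 − 33 = 289°   (analog 33° ↓)
289 + 211 = 500 → 500 − 360 = 140°   (split-comp 31° ↑)
140 − 120 = 20°   (triadic ↓)
20 − 90 = -70 → -70 + 360 = 290°   (square ↓)
290 + 180 = 470 → 470 − 360 = 110°   (complement)

110°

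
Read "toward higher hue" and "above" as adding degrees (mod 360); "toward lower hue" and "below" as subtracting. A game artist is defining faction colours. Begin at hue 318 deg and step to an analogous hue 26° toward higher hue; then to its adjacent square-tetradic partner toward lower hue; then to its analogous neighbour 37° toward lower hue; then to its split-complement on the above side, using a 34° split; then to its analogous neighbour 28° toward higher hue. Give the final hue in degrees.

analog 26° ↑ +26°: 318 + 26 = 344°
square ↓ −90°: 344 − 90 = 254°
analog 37° ↓ −37°: 254 − 37 = 217°
split-comp 34° ↑ +214°: 217 + 214 = 431 → 431 − 360 = 71°
analog 28° ↑ +28°: 71 + 28 = 99°

99°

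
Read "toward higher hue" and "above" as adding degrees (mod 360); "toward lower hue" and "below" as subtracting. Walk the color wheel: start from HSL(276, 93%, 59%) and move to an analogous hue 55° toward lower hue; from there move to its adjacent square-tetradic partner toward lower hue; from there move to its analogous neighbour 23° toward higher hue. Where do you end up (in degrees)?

154°

analog 55° ↓ −55°: 276 − 55 = 221°
square ↓ −90°: 221 − 90 = 131°
analog 23° ↑ +23°: 131 + 23 = 154°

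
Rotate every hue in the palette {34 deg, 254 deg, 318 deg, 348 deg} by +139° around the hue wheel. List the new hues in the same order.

173°, 33°, 97°, 127°

34 + 139 = 173°
254 + 139 = 393 → 393 − 360 = 33°
318 + 139 = 457 → 457 − 360 = 97°
348 + 139 = 487 → 487 − 360 = 127°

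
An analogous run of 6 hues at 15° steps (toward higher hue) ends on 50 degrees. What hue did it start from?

5 steps of 15° (toward higher hue) give a net shift of +75°.
Start = end − shift: 50 − 75 = -25 → -25 + 360 = 335°

335°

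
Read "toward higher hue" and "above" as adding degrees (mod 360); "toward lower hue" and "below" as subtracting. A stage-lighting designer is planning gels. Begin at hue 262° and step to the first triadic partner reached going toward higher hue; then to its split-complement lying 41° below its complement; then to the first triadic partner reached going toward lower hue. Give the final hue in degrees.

triadic ↑ +120°: 262 + 120 = 382 → 382 − 360 = 22°
split-comp 41° ↓ +139°: 22 + 139 = 161°
triadic ↓ −120°: 161 − 120 = 41°

41°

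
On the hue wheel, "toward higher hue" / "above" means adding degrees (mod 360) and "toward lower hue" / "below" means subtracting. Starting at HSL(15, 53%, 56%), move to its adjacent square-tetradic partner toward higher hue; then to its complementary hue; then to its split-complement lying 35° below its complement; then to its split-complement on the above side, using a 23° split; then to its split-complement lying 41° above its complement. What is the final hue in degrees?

134°

+90° (square ↑): 15 + 90 = 105°
+180° (complement): 105 + 180 = 285°
+145° (split-comp 35° ↓): 285 + 145 = 430 → 430 − 360 = 70°
+203° (split-comp 23° ↑): 70 + 203 = 273°
+221° (split-comp 41° ↑): 273 + 221 = 494 → 494 − 360 = 134°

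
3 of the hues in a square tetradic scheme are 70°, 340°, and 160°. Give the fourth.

250°

A square tetradic scheme places four hues every 90°.
The full set through 70° is {70°, 160°, 250°, 340°}.
Given {70°, 160°, 340°}, the missing hue is 250°.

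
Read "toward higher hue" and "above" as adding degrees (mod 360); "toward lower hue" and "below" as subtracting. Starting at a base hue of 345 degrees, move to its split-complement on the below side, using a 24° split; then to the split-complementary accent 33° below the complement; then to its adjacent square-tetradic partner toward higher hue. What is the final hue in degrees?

+156° (split-comp 24° ↓): 345 + 156 = 501 → 501 − 360 = 141°
+147° (split-comp 33° ↓): 141 + 147 = 288°
+90° (square ↑): 288 + 90 = 378 → 378 − 360 = 18°

18°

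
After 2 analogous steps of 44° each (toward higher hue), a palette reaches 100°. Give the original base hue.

12°

2 steps of 44° (toward higher hue) give a net shift of +88°.
Start = end − shift: 100 − 88 = 12°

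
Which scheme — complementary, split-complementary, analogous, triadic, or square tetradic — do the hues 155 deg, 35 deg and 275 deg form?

Sort the hues: 35°, 155°, 275°.
Successive gaps around the wheel: 120°, 120°, 120°.
Three hues equally spaced 120° apart form a triad.

triadic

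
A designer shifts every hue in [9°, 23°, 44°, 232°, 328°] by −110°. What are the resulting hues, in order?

259°, 273°, 294°, 122°, 218°

9 − 110 = -101 → -101 + 360 = 259°
23 − 110 = -87 → -87 + 360 = 273°
44 − 110 = -66 → -66 + 360 = 294°
232 − 110 = 122°
328 − 110 = 218°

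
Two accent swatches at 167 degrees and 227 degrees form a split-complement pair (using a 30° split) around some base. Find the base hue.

17°

The accents sit 30° either side of the complement, so the complement is their short-arc midpoint on the wheel.
Short-arc midpoint of 167° and 227°: 197°.
Base is 180° from the complement: 197 − 180 = 17°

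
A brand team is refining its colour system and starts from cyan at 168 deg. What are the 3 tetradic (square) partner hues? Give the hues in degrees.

A square tetradic scheme places four hues every 90°.
168 + 90 = 258°
168 + 180 = 348°
168 + 270 = 438 → 438 − 360 = 78°

258°, 348°, 78°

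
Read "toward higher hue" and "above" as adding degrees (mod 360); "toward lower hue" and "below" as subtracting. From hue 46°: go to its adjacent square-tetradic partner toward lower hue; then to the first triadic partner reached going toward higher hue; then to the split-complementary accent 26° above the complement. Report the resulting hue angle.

282°

square ↓ −90°: 46 − 90 = -44 → -44 + 360 = 316°
triadic ↑ +120°: 316 + 120 = 436 → 436 − 360 = 76°
split-comp 26° ↑ +206°: 76 + 206 = 282°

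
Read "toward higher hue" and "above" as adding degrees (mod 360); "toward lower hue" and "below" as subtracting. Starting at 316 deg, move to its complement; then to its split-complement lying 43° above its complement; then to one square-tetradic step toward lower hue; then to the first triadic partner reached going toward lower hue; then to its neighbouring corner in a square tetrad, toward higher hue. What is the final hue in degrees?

+180° (complement): 316 + 180 = 496 → 496 − 360 = 136°
+223° (split-comp 43° ↑): 136 + 223 = 359°
−90° (square ↓): 359 − 90 = 269°
−120° (triadic ↓): 269 − 120 = 149°
+90° (square ↑): 149 + 90 = 239°

239°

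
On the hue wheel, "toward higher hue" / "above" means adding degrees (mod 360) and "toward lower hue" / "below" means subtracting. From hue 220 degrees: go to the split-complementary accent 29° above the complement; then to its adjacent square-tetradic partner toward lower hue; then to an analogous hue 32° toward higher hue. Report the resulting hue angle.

220 + 209 = 429 → 429 − 360 = 69°   (split-comp 29° ↑)
69 − 90 = -21 → -21 + 360 = 339°   (square ↓)
339 + 32 = 371 → 371 − 360 = 11°   (analog 32° ↑)

11°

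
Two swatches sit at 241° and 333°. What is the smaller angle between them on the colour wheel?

92°

|241 − 333| = 92.
92 ≤ 180, so the shorter arc is 92°.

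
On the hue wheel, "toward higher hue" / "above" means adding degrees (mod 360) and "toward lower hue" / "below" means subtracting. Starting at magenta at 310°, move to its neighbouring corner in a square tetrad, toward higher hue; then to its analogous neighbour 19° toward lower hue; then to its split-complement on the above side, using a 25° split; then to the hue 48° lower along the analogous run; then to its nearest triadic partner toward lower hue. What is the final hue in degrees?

square ↑ +90°: 310 + 90 = 400 → 400 − 360 = 40°
analog 19° ↓ −19°: 40 − 19 = 21°
split-comp 25° ↑ +205°: 21 + 205 = 226°
analog 48° ↓ −48°: 226 − 48 = 178°
triadic ↓ −120°: 178 − 120 = 58°

58°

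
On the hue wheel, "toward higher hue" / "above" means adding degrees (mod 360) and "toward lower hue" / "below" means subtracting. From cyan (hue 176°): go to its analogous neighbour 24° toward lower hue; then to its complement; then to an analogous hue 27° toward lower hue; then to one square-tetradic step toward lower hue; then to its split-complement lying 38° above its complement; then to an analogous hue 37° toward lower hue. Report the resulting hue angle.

36°

−24° (analog 24° ↓): 176 − 24 = 152°
+180° (complement): 152 + 180 = 332°
−27° (analog 27° ↓): 332 − 27 = 305°
−90° (square ↓): 305 − 90 = 215°
+218° (split-comp 38° ↑): 215 + 218 = 433 → 433 − 360 = 73°
−37° (analog 37° ↓): 73 − 37 = 36°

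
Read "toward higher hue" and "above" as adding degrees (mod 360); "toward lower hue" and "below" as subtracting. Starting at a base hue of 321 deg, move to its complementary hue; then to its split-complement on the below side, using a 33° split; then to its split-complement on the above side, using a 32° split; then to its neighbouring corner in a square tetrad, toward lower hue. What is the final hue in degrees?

50°

complement +180°: 321 + 180 = 501 → 501 − 360 = 141°
split-comp 33° ↓ +147°: 141 + 147 = 288°
split-comp 32° ↑ +212°: 288 + 212 = 500 → 500 − 360 = 140°
square ↓ −90°: 140 − 90 = 50°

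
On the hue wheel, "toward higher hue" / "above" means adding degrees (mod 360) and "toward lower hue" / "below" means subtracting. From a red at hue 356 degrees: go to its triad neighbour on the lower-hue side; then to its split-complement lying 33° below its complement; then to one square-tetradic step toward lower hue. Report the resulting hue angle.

−120° (triadic ↓): 356 − 120 = 236°
+147° (split-comp 33° ↓): 236 + 147 = 383 → 383 − 360 = 23°
−90° (square ↓): 23 − 90 = -67 → -67 + 360 = 293°

293°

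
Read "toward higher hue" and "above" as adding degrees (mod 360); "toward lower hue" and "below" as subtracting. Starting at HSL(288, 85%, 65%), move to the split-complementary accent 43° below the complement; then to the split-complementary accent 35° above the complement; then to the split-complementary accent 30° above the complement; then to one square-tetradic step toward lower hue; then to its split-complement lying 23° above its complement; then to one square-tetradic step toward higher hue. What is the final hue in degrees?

split-comp 43° ↓ +137°: 288 + 137 = 425 → 425 − 360 = 65°
split-comp 35° ↑ +215°: 65 + 215 = 280°
split-comp 30° ↑ +210°: 280 + 210 = 490 → 490 − 360 = 130°
square ↓ −90°: 130 − 90 = 40°
split-comp 23° ↑ +203°: 40 + 203 = 243°
square ↑ +90°: 243 + 90 = 333°

333°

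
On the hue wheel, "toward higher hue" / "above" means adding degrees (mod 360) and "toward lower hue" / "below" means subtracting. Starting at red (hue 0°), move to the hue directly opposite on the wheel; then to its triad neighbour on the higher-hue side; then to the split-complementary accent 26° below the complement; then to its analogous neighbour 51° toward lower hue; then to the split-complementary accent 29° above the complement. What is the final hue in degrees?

0 + 180 = 180°   (complement)
180 + 120 = 300°   (triadic ↑)
300 + 154 = 454 → 454 − 360 = 94°   (split-comp 26° ↓)
94 − 51 = 43°   (analog 51° ↓)
43 + 209 = 252°   (split-comp 29° ↑)

252°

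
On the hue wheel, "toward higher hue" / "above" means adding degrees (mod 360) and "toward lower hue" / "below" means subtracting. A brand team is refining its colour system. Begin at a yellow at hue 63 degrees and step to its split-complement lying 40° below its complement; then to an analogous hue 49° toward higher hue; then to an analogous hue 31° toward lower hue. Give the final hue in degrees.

+140° (split-comp 40° ↓): 63 + 140 = 203°
+49° (analog 49° ↑): 203 + 49 = 252°
−31° (analog 31° ↓): 252 − 31 = 221°

221°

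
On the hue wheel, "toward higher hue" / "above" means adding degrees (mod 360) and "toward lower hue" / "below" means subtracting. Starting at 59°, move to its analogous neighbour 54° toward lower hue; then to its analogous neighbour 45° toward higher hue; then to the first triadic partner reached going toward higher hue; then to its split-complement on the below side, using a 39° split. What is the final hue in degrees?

59 − 54 = 5°   (analog 54° ↓)
5 + 45 = 50°   (analog 45° ↑)
50 + 120 = 170°   (triadic ↑)
170 + 141 = 311°   (split-comp 39° ↓)

311°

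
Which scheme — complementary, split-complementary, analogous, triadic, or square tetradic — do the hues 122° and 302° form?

complementary

Sort the hues: 122°, 302°.
Successive gaps around the wheel: 180°, 180°.
Two hues 180° apart are complementary.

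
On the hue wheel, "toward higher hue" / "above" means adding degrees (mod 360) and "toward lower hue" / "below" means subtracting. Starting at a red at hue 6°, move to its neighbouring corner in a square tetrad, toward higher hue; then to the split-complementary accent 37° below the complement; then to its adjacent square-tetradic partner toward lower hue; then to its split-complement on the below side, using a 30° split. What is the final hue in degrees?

299°

+90° (square ↑): 6 + 90 = 96°
+143° (split-comp 37° ↓): 96 + 143 = 239°
−90° (square ↓): 239 − 90 = 149°
+150° (split-comp 30° ↓): 149 + 150 = 299°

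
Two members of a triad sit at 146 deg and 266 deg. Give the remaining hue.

A triad spaces three hues 120° apart.
The full set is {26°, 146°, 266°}.

26°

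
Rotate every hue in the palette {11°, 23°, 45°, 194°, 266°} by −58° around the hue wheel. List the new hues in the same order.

11 − 58 = -47 → -47 + 360 = 313°
23 − 58 = -35 → -35 + 360 = 325°
45 − 58 = -13 → -13 + 360 = 347°
194 − 58 = 136°
266 − 58 = 208°

313°, 325°, 347°, 136°, 208°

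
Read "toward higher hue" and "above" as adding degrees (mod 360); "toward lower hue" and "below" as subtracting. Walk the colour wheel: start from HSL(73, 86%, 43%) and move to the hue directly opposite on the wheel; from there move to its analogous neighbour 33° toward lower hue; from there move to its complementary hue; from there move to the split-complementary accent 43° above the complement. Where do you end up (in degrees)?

263°

+180° (complement): 73 + 180 = 253°
−33° (analog 33° ↓): 253 − 33 = 220°
+180° (complement): 220 + 180 = 400 → 400 − 360 = 40°
+223° (split-comp 43° ↑): 40 + 223 = 263°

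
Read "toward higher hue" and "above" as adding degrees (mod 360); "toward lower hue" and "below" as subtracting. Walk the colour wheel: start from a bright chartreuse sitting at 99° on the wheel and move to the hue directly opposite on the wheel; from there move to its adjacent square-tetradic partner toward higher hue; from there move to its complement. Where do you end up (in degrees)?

complement +180°: 99 + 180 = 279°
square ↑ +90°: 279 + 90 = 369 → 369 − 360 = 9°
complement +180°: 9 + 180 = 189°

189°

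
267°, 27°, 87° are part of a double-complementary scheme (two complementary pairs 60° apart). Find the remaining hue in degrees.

A rectangular tetradic uses two complementary pairs 60° apart: offsets 0°, 60°, 180°, 240°.
Among {27°, 87°, 267°}, 267° and 87° are a 180° pair.
The remaining hue 27° needs its own complement: 27 + 180 = 207°

207°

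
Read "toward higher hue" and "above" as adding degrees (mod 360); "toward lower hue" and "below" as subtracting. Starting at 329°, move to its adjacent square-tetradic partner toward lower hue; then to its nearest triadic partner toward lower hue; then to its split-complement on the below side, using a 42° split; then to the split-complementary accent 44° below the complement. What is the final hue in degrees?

square ↓ −90°: 329 − 90 = 239°
triadic ↓ −120°: 239 − 120 = 119°
split-comp 42° ↓ +138°: 119 + 138 = 257°
split-comp 44° ↓ +136°: 257 + 136 = 393 → 393 − 360 = 33°

33°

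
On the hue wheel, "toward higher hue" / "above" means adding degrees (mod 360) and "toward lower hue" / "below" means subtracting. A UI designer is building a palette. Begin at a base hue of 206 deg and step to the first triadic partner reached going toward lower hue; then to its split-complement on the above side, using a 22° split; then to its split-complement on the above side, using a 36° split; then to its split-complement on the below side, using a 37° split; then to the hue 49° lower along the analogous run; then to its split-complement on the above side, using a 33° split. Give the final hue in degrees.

206 − 120 = 86°   (triadic ↓)
86 + 202 = 288°   (split-comp 22° ↑)
288 + 216 = 504 → 504 − 360 = 144°   (split-comp 36° ↑)
144 + 143 = 287°   (split-comp 37° ↓)
287 − 49 = 238°   (analog 49° ↓)
238 + 213 = 451 → 451 − 360 = 91°   (split-comp 33° ↑)

91°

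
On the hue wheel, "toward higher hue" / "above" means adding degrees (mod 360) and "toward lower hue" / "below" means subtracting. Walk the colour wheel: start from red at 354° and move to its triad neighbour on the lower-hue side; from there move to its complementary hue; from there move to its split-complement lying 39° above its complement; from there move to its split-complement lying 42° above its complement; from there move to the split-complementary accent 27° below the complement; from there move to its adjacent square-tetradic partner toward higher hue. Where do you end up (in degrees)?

354 − 120 = 234°   (triadic ↓)
234 + 180 = 414 → 414 − 360 = 54°   (complement)
54 + 219 = 273°   (split-comp 39° ↑)
273 + 222 = 495 → 495 − 360 = 135°   (split-comp 42° ↑)
135 + 153 = 288°   (split-comp 27° ↓)
288 + 90 = 378 → 378 − 360 = 18°   (square ↑)

18°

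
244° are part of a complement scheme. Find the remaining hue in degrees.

The complement sits 180° across the wheel.
The full set through 244° is {64°, 244°}.
Given {244°}, the missing hue is 64°.

64°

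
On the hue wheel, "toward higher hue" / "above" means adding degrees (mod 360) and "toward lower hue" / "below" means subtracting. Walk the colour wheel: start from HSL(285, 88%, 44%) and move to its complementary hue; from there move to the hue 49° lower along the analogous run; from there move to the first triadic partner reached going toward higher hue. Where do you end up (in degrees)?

176°

+180° (complement): 285 + 180 = 465 → 465 − 360 = 105°
−49° (analog 49° ↓): 105 − 49 = 56°
+120° (triadic ↑): 56 + 120 = 176°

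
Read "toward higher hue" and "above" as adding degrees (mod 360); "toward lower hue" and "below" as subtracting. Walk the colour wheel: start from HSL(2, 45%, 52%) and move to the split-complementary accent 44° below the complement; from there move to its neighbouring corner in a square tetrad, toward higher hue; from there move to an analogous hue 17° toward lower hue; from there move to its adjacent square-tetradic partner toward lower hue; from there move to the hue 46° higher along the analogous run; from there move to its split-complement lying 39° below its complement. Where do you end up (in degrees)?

308°

2 + 136 = 138°   (split-comp 44° ↓)
138 + 90 = 228°   (square ↑)
228 − 17 = 211°   (analog 17° ↓)
211 − 90 = 121°   (square ↓)
121 + 46 = 167°   (analog 46° ↑)
167 + 141 = 308°   (split-comp 39° ↓)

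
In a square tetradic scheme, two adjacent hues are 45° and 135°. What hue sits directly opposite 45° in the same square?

225°

A square tetradic scheme places four hues 90° apart; opposite corners are 180° apart.
45 + 180 = 225°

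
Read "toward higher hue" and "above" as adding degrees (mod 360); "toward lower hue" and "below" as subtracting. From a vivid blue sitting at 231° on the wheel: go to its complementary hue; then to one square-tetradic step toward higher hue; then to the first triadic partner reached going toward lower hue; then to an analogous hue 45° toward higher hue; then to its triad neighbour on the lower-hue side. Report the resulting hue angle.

306°

complement +180°: 231 + 180 = 411 → 411 − 360 = 51°
square ↑ +90°: 51 + 90 = 141°
triadic ↓ −120°: 141 − 120 = 21°
analog 45° ↑ +45°: 21 + 45 = 66°
triadic ↓ −120°: 66 − 120 = -54 → -54 + 360 = 306°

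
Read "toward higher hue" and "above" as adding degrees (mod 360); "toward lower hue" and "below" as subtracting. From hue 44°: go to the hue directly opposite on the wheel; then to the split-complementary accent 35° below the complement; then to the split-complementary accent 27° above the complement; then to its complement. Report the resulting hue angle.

36°

complement +180°: 44 + 180 = 224°
split-comp 35° ↓ +145°: 224 + 145 = 369 → 369 − 360 = 9°
split-comp 27° ↑ +207°: 9 + 207 = 216°
complement +180°: 216 + 180 = 396 → 396 − 360 = 36°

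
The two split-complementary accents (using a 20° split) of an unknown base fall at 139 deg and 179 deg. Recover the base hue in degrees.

339°

The accents sit 20° either side of the complement, so the complement is their short-arc midpoint on the wheel.
Short-arc midpoint of 139° and 179°: 159°.
Base is 180° from the complement: 159 − 180 = -21 → -21 + 360 = 339°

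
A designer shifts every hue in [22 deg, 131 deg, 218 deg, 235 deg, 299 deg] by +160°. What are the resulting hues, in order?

182°, 291°, 18°, 35°, 99°

22 + 160 = 182°
131 + 160 = 291°
218 + 160 = 378 → 378 − 360 = 18°
235 + 160 = 395 → 395 − 360 = 35°
299 + 160 = 459 → 459 − 360 = 99°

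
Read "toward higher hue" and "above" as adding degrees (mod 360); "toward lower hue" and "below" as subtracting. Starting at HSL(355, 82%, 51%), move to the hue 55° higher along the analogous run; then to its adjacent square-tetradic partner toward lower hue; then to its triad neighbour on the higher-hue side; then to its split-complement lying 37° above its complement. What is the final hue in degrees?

297°

analog 55° ↑ +55°: 355 + 55 = 410 → 410 − 360 = 50°
square ↓ −90°: 50 − 90 = -40 → -40 + 360 = 320°
triadic ↑ +120°: 320 + 120 = 440 → 440 − 360 = 80°
split-comp 37° ↑ +217°: 80 + 217 = 297°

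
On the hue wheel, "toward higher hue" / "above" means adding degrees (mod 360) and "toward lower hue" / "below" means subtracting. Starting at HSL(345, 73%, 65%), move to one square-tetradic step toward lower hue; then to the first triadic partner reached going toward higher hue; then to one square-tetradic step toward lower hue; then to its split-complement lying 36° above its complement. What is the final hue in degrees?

141°

square ↓ −90°: 345 − 90 = 255°
triadic ↑ +120°: 255 + 120 = 375 → 375 − 360 = 15°
square ↓ −90°: 15 − 90 = -75 → -75 + 360 = 285°
split-comp 36° ↑ +216°: 285 + 216 = 501 → 501 − 360 = 141°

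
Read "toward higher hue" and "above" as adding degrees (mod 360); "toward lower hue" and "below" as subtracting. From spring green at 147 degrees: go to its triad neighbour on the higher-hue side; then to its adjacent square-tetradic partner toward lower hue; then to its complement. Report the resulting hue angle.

357°

+120° (triadic ↑): 147 + 120 = 267°
−90° (square ↓): 267 − 90 = 177°
+180° (complement): 177 + 180 = 357°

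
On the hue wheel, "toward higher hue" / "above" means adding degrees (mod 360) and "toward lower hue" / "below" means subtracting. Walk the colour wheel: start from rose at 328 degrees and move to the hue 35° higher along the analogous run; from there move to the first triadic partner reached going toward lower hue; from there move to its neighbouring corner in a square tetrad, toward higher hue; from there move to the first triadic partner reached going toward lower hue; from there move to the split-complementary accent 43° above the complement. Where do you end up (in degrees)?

76°

328 + 35 = 363 → 363 − 360 = 3°   (analog 35° ↑)
3 − 120 = -117 → -117 + 360 = 243°   (triadic ↓)
243 + 90 = 333°   (square ↑)
333 − 120 = 213°   (triadic ↓)
213 + 223 = 436 → 436 − 360 = 76°   (split-comp 43° ↑)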